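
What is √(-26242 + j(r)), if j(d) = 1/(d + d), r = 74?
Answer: 3*I*√15966795/74 ≈ 161.99*I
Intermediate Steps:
j(d) = 1/(2*d)
√(-26242 + j(r)) = √(-26242 + (½)/74) = √(-26242 + (½)*(1/74)) = √(-26242 + 1/148) = √(-3883815/148) = 3*I*√15966795/74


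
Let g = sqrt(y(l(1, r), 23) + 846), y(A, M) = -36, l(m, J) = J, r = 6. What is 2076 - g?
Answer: 2076 - 9*sqrt(10) ≈ 2047.5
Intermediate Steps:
g = 9*sqrt(10) (g = sqrt(-36 + 846) = sqrt(810) = 9*sqrt(10) ≈ 28.461)
2076 - g = 2076 - 9*sqrt(10)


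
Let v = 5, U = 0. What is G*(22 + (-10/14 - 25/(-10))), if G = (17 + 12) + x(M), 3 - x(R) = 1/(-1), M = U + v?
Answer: 10989/14 ≈ 784.93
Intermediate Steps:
M = 5 (M = 0 + 5 = 5)
x(R) = 4 (x(R) = 3 - 1/(-1) = 3 - 1*(-1) = 3 + 1 = 4)
G = 33 (G = (17 + 12) + 4 = 29 + 4 = 33)
G*(22 + (-10/14 - 25/(-10))) = 33*(22 + (-10/14 - 25/(-10))) = 33*(22 + (-10*1/14 - 25*(-1/10))) = 33*(22 + (-5/7 + 5/2)) = 33*(22 + 25/14) = 33*(333/14) = 10989/14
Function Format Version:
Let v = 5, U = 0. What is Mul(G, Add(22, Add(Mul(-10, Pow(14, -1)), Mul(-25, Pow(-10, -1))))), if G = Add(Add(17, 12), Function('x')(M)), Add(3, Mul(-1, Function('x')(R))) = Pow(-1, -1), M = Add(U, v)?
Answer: Rational(10989, 14) ≈ 784.93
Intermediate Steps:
M = 5 (M = Add(0, 5) = 5)
Function('x')(R) = 4 (Function('x')(R) = Add(3, Mul(-1, Pow(-1, -1))) = Add(3, Mul(-1, -1)) = Add(3, 1) = 4)
G = 33 (G = Add(Add(17, 12), 4) = Add(29, 4) = 33)
Mul(G, Add(22, Add(Mul(-10, Pow(14, -1)), Mul(-25, Pow(-10, -1))))) = Mul(33, Add(22, Add(Mul(-10, Pow(14, -1)), Mul(-25, Pow(-10, -1))))) = Mul(33, Add(22, Add(Mul(-10, Rational(1, 14)), Mul(-25, Rational(-1, 10))))) = Mul(33, Add(22, Add(Rational(-5, 7), Rational(5, 2)))) = Mul(33, Add(22, Rational(25, 14))) = Mul(33, Rational(333, 14)) = Rational(10989, 14)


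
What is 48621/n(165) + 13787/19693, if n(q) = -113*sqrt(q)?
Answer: 13787/19693 - 16207*sqrt(165)/6215 ≈ -32.797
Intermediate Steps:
48621/n(165) + 13787/19693 = 48621/((-113*sqrt(165))) + 13787/19693 = 48621*(-sqrt(165)/18645) + 13787*(1/19693) = -16207*sqrt(165)/6215 + 13787/19693 = 13787/19693 - 16207*sqrt(165)/6215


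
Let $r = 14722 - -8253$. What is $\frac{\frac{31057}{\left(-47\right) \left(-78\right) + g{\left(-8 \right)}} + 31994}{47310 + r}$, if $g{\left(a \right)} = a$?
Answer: $\frac{117065109}{257102530} \approx 0.45532$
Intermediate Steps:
$r = 22975$ ($r = 14722 + 8253 = 22975$)
$\frac{\frac{31057}{\left(-47\right) \left(-78\right) + g{\left(-8 \right)}} + 31994}{47310 + r} = \frac{\frac{31057}{\left(-47\right) \left(-78\right) - 8} + 31994}{47310 + 22975} = \frac{\frac{31057}{3666 - 8} + 31994}{70285} = \left(\frac{31057}{3658} + 31994\right) \frac{1}{70285} = \frac{117065109}{3658} \cdot \frac{1}{70285} = \frac{117065109}{257102530}$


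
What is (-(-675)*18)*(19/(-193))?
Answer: -230850/193 ≈ -1196.1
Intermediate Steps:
(-(-675)*18)*(19/(-193)) = (-135*(-90))*(19*(-1/193)) = 12150*(-19/193) = -230850/193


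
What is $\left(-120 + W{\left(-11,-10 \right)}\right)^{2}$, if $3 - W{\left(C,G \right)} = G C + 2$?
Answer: $52441$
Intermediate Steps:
$W{\left(C,G \right)} = 1 - C G$ ($W{\left(C,G \right)} = 3 - \left(G C + 2\right) = 3 - \left(C G + 2\right) = 3 - \left(2 + C G\right) = 1 - C G$)
$\left(-120 + W{\left(-11,-10 \right)}\right)^{2} = \left(-120 + \left(1 - \left(-11\right) \left(-10\right)\right)\right)^{2} = \left(-120 + \left(1 - 110\right)\right)^{2} = \left(-120 - 109\right)^{2} = \left(-229\right)^{2} = 52441$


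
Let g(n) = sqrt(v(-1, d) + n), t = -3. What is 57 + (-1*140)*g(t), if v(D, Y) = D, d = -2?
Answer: 57 - 280*I ≈ 57.0 - 280.0*I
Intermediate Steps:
g(n) = sqrt(-1 + n)
57 + (-1*140)*g(t) = 57 + (-1*140)*sqrt(-1 - 3) = 57 - 280*I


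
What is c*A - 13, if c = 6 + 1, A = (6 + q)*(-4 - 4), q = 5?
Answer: -629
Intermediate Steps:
A = -88 (A = (6 + 5)*(-4 - 4) = 11*(-8) = -88)
c = 7
c*A - 13 = 7*(-88) - 13 = -616 - 13 = -629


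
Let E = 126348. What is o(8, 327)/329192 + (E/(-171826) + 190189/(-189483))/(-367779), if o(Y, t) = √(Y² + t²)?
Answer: 28310106599/5987093825563641 + √106993/329192 ≈ 0.00099837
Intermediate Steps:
o(8, 327)/329192 + (E/(-171826) + 190189/(-189483))/(-367779) = √(8² + 327²)/329192 + (126348/(-171826) + 190189/(-189483))/(-367779) = √(64 + 106929)*(1/329192) + (126348*(-1/171826) + 190189*(-1/189483))*(-1/367779) = √106993*(1/329192) + (-63174/85913 - 190189/189483)*(-1/367779) = √106993/329192 - 28310106599/16279052979*(-1/367779) = √106993/329192 + 28310106599/5987093825563641 = 28310106599/5987093825563641 + √106993/329192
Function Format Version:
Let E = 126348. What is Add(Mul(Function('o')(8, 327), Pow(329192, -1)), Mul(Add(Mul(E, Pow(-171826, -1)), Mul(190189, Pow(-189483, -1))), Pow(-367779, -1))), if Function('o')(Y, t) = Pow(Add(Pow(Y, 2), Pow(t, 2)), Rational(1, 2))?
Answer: Add(Rational(28310106599, 5987093825563641), Mul(Rational(1, 329192), Pow(106993, Rational(1, 2)))) ≈ 0.00099837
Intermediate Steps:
Add(Mul(Function('o')(8, 327), Pow(329192, -1)), Mul(Add(Mul(E, Pow(-171826, -1)), Mul(190189, Pow(-189483, -1))), Pow(-367779, -1))) = Add(Mul(Pow(Add(Pow(8, 2), Pow(327, 2)), Rational(1, 2)), Pow(329192, -1)), Mul(Add(Mul(126348, Pow(-171826, -1)), Mul(190189, Pow(-189483, -1))), Pow(-367779, -1))) = Add(Mul(Pow(Add(64, 106929), Rational(1, 2)), Rational(1, 329192)), Mul(Add(Mul(126348, Rational(-1, 171826)), Mul(190189, Rational(-1, 189483))), Rational(-1, 367779))) = Add(Mul(Pow(106993, Rational(1, 2)), Rational(1, 329192)), Mul(Add(Rational(-63174, 85913), Rational(-190189, 189483)), Rational(-1, 367779))) = Add(Mul(Rational(1, 329192), Pow(106993, Rational(1, 2))), Mul(Rational(-28310106599, 16279052979), Rational(-1, 367779))) = Add(Mul(Rational(1, 329192), Pow(106993, Rational(1, 2))), Rational(28310106599, 5987093825563641)) = Add(Rational(28310106599, 5987093825563641), Mul(Rational(1, 329192), Pow(106993, Rational(1, 2))))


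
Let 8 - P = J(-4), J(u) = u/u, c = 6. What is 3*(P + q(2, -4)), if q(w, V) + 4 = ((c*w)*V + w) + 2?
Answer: -123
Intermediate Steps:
J(u) = 1
q(w, V) = -2 + w + 6*V*w (q(w, V) = -4 + (((6*w)*V + w) + 2) = -4 + ((6*V*w + w) + 2) = -4 + ((w + 6*V*w) + 2) = -4 + (2 + w + 6*V*w) = -2 + w + 6*V*w)
P = 7 (P = 8 - 1*1 = 8 - 1 = 7)
3*(P + q(2, -4)) = 3*(7 + (-2 + 2 + 6*(-4)*2)) = 3*(7 + (-2 + 2 - 48)) = 3*(7 - 48) = 3*(-41) = -123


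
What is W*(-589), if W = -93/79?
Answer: 54777/79 ≈ 693.38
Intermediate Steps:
W = -93/79 (W = -93*1/79 = -93/79 ≈ -1.1772)
W*(-589) = -93/79*(-589) = 54777/79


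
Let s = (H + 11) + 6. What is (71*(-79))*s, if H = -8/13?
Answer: -1194717/13 ≈ -91901.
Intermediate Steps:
H = -8/13 (H = -8*1/13 = -8/13 ≈ -0.61539)
s = 213/13 (s = (-8/13 + 11) + 6 = 135/13 + 6 = 213/13 ≈ 16.385)
(71*(-79))*s = (71*(-79))*(213/13) = -5609*213/13 = -1194717/13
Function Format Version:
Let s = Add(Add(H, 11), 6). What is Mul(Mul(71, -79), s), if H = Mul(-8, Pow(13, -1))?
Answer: Rational(-1194717, 13) ≈ -91901.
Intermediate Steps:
H = Rational(-8, 13) (H = Mul(-8, Rational(1, 13)) = Rational(-8, 13) ≈ -0.61539)
s = Rational(213, 13) (s = Add(Add(Rational(-8, 13), 11), 6) = Add(Rational(135, 13), 6) = Rational(213, 13) ≈ 16.385)
Mul(Mul(71, -79), s) = Mul(Mul(71, -79), Rational(213, 13)) = Mul(-5609, Rational(213, 13)) = Rational(-1194717, 13)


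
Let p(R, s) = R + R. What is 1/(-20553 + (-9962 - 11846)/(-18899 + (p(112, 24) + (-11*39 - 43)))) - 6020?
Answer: -2368909046807/393506483 ≈ -6020.0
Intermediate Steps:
p(R, s) = 2*R
1/(-20553 + (-9962 - 11846)/(-18899 + (p(112, 24) + (-11*39 - 43)))) - 6020 = 1/(-20553 + (-9962 - 11846)/(-18899 + (2*112 + (-11*39 - 43)))) - 6020 = 1/(-20553 - 21808/(-18899 + (224 + (-429 - 43)))) - 6020 = 1/(-20553 - 21808/(-18899 + (224 - 472))) - 6020 = 1/(-20553 - 21808/(-18899 - 248)) - 6020 = 1/(-20553 - 21808/(-19147)) - 6020 = 1/(-20553 - 21808*(-1/19147)) - 6020 = 1/(-20553 + 21808/19147) - 6020 = 1/(-393506483/19147) - 6020 = -19147/393506483 - 6020 = -2368909046807/393506483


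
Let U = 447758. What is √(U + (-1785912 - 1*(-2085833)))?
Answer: √747679 ≈ 864.68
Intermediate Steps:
√(U + (-1785912 - 1*(-2085833))) = √(447758 + (-1785912 - 1*(-2085833))) = √(447758 + (-1785912 + 2085833)) = √(447758 + 299921) = √747679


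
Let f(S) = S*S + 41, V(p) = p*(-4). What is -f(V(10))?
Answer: -1641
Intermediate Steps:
V(p) = -4*p
f(S) = 41 + S² (f(S) = S² + 41 = 41 + S²)
-f(V(10)) = -(41 + (-4*10)²) = -(41 + (-40)²) = -(41 + 1600) = -1*1641 = -1641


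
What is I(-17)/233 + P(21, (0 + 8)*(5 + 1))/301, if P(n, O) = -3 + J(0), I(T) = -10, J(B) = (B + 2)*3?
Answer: -2311/70133 ≈ -0.032952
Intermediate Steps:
J(B) = 6 + 3*B (J(B) = (2 + B)*3 = 6 + 3*B)
P(n, O) = 3 (P(n, O) = -3 + (6 + 3*0) = -3 + (6 + 0) = -3 + 6 = 3)
I(-17)/233 + P(21, (0 + 8)*(5 + 1))/301 = -10/233 + 3/301 = -2311/70133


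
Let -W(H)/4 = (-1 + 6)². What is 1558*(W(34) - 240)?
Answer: -529720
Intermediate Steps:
W(H) = -100 (W(H) = -4*(-1 + 6)² = -4*5² = -4*25 = -100)
1558*(W(34) - 240) = 1558*(-100 - 240) = 1558*(-340) = -529720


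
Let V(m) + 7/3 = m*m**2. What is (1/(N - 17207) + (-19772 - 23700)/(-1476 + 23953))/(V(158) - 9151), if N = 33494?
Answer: -2866421/5832365557564 ≈ -4.9147e-7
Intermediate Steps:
V(m) = -7/3 + m**3 (V(m) = -7/3 + m*m**2 = -7/3 + m**3)
(1/(N - 17207) + (-19772 - 23700)/(-1476 + 23953))/(V(158) - 9151) = (1/(33494 - 17207) + (-19772 - 23700)/(-1476 + 23953))/((-7/3 + 158**3) - 9151) = (1/16287 - 43472/22477)/((-7/3 + 3944312) - 9151) = (1/16287 - 43472*1/22477)/(11832929/3 - 9151) = (1/16287 - 176/91)/(11805476/3) = -2866421/1482117*3/11805476 = -2866421/5832365557564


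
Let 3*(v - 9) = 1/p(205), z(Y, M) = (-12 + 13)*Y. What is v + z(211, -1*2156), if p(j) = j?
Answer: 135301/615 ≈ 220.00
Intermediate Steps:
z(Y, M) = Y (z(Y, M) = 1*Y = Y)
v = 5536/615 (v = 9 + (⅓)/205 = 9 + (⅓)*(1/205) = 9 + 1/615 = 5536/615 ≈ 9.0016)
v + z(211, -1*2156) = 5536/615 + 211 = 135301/615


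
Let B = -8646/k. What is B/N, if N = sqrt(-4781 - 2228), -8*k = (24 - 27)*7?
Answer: 23056*I*sqrt(7009)/49063 ≈ 39.342*I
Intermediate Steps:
k = 21/8 (k = -(24 - 27)*7/8 = -(-3)*7/8 = -1/8*(-21) = 21/8 ≈ 2.6250)
N = I*sqrt(7009) (N = sqrt(-7009) = I*sqrt(7009) ≈ 83.72*I)
B = -23056/7 (B = -8646/21/8 = -8646*8/21 = -23056/7 ≈ -3293.7)
B/N = -23056*(-I*sqrt(7009)/7009)/7 = -(-23056)*I*sqrt(7009)/49063 = 23056*I*sqrt(7009)/49063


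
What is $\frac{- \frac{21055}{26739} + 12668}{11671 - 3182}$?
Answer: $\frac{338708597}{226987371} \approx 1.4922$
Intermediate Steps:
$\frac{- \frac{21055}{26739} + 12668}{11671 - 3182} = \frac{\left(-21055\right) \frac{1}{26739} + 12668}{8489} = \left(- \frac{21055}{26739} + 12668\right) \frac{1}{8489} = \frac{338708597}{26739} \cdot \frac{1}{8489} = \frac{338708597}{226987371}$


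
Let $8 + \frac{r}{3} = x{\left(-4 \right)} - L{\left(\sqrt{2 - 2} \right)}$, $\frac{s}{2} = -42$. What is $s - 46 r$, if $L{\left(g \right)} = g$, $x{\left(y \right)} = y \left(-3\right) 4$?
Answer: $-5604$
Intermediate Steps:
$s = -84$ ($s = 2 \left(-42\right) = -84$)
$x{\left(y \right)} = - 12 y$ ($x{\left(y \right)} = - 3 y 4 = - 12 y$)
$r = 120$ ($r = -24 + 3 \left(\left(-12\right) \left(-4\right) - \sqrt{2 - 2}\right) = -24 + 3 \left(48 - \sqrt{0}\right) = -24 + 3 \left(48 - 0\right) = -24 + 3 \left(48 + 0\right) = -24 + 3 \cdot 48 = -24 + 144 = 120$)
$s - 46 r = -84 - 5520 = -5604$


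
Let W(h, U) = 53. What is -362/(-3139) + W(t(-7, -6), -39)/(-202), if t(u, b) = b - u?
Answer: -93243/634078 ≈ -0.14705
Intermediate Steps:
-362/(-3139) + W(t(-7, -6), -39)/(-202) = -362/(-3139) + 53/(-202) = -362*(-1/3139) + 53*(-1/202) = 362/3139 - 53/202 = -93243/634078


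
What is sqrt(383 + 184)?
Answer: 9*sqrt(7) ≈ 23.812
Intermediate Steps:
sqrt(383 + 184) = sqrt(567) = 9*sqrt(7)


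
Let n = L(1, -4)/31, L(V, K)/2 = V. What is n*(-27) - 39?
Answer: -1263/31 ≈ -40.742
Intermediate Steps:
L(V, K) = 2*V
n = 2/31 (n = (2*1)/31 = 2*(1/31) = 2/31 ≈ 0.064516)
n*(-27) - 39 = (2/31)*(-27) - 39 = -54/31 - 39 = -1263/31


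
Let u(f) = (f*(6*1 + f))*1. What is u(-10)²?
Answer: 1600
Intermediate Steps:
u(f) = f*(6 + f) (u(f) = (f*(6 + f))*1 = f*(6 + f))
u(-10)² = (-10*(6 - 10))² = (-10*(-4))² = 40² = 1600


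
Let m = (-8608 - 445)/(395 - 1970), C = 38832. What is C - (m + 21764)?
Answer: 26873047/1575 ≈ 17062.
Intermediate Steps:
m = 9053/1575 (m = -9053/(-1575) = -9053*(-1/1575) = 9053/1575 ≈ 5.7479)
C - (m + 21764) = 38832 - (9053/1575 + 21764) = 38832 - 1*34287353/1575 = 38832 - 34287353/1575 = 26873047/1575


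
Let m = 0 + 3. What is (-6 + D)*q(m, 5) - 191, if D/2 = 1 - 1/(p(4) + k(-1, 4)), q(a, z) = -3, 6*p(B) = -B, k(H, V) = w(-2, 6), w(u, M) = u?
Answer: -725/4 ≈ -181.25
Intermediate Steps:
k(H, V) = -2
p(B) = -B/6 (p(B) = (-B)/6 = -B/6)
m = 3
D = 11/4 (D = 2*(1 - 1/(-⅙*4 - 2)) = 2*(1 - 1/(-⅔ - 2)) = 2*(1 - 1/(-8/3)) = 2*(1 - 1*(-3/8)) = 2*(1 + 3/8) = 2*(11/8) = 11/4 ≈ 2.7500)
(-6 + D)*q(m, 5) - 191 = (-6 + 11/4)*(-3) - 191 = -13/4*(-3) - 191 = 39/4 - 191 = -725/4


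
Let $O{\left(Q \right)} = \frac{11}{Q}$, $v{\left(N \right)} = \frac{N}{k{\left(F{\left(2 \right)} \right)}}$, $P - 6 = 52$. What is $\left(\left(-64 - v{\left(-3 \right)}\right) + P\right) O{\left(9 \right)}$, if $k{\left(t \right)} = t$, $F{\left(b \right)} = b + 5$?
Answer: $- \frac{143}{21} \approx -6.8095$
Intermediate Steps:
$F{\left(b \right)} = 5 + b$
$P = 58$ ($P = 6 + 52 = 58$)
$v{\left(N \right)} = \frac{N}{7}$ ($v{\left(N \right)} = \frac{N}{5 + 2} = \frac{N}{7}$)
$\left(\left(-64 - v{\left(-3 \right)}\right) + P\right) O{\left(9 \right)} = \left(\left(-64 - \frac{1}{7} \left(-3\right)\right) + 58\right) \frac{11}{9} = \left(\left(-64 - - \frac{3}{7}\right) + 58\right) 11 \cdot \frac{1}{9} = \left(\left(-64 + \frac{3}{7}\right) + 58\right) \frac{11}{9} = \left(- \frac{445}{7} + 58\right) \frac{11}{9} = \left(- \frac{39}{7}\right) \frac{11}{9} = - \frac{143}{21}$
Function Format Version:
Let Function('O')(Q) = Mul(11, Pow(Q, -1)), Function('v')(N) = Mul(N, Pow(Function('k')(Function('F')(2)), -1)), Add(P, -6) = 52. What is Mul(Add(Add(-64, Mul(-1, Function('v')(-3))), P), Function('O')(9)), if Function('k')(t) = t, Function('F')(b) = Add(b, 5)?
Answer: Rational(-143, 21) ≈ -6.8095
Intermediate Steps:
Function('F')(b) = Add(5, b)
P = 58 (P = Add(6, 52) = 58)
Function('v')(N) = Mul(Rational(1, 7), N) (Function('v')(N) = Mul(N, Pow(Add(5, 2), -1)) = Mul(N, Pow(7, -1)) = Mul(N, Rational(1, 7)) = Mul(Rational(1, 7), N))
Mul(Add(Add(-64, Mul(-1, Function('v')(-3))), P), Function('O')(9)) = Mul(Add(Add(-64, Mul(-1, Mul(Rational(1, 7), -3))), 58), Mul(11, Pow(9, -1))) = Mul(Add(Add(-64, Mul(-1, Rational(-3, 7))), 58), Mul(11, Rational(1, 9))) = Mul(Add(Add(-64, Rational(3, 7)), 58), Rational(11, 9)) = Mul(Add(Rational(-445, 7), 58), Rational(11, 9)) = Mul(Rational(-39, 7), Rational(11, 9)) = Rational(-143, 21)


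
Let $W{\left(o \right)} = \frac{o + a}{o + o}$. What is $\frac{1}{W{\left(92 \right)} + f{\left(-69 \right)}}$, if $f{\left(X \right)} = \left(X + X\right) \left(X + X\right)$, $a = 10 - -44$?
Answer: $\frac{92}{1752121} \approx 5.2508 \cdot 10^{-5}$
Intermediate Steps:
$a = 54$ ($a = 10 + 44 = 54$)
$f{\left(X \right)} = 4 X^{2}$ ($f{\left(X \right)} = 2 X 2 X = 4 X^{2}$)
$W{\left(o \right)} = \frac{54 + o}{2 o}$ ($W{\left(o \right)} = \frac{o + 54}{o + o} = \frac{54 + o}{2 o}$)
$\frac{1}{W{\left(92 \right)} + f{\left(-69 \right)}} = \frac{1}{\frac{54 + 92}{2 \cdot 92} + 4 \left(-69\right)^{2}} = \frac{1}{\frac{1}{2} \cdot \frac{1}{92} \cdot 146 + 4 \cdot 4761} = \frac{1}{\frac{73}{92} + 19044} = \frac{1}{\frac{1752121}{92}} = \frac{92}{1752121}$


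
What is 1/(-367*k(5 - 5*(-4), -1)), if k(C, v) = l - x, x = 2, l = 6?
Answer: -1/1468 ≈ -0.00068120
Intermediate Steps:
k(C, v) = 4 (k(C, v) = 6 - 1*2 = 6 - 2 = 4)
1/(-367*k(5 - 5*(-4), -1)) = 1/(-367*4) = 1/(-1468) = -1/1468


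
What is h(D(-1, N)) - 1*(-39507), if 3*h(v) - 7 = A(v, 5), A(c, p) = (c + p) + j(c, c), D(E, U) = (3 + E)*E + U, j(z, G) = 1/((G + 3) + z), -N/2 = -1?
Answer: 355600/9 ≈ 39511.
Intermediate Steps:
N = 2 (N = -2*(-1) = 2)
j(z, G) = 1/(3 + G + z) (j(z, G) = 1/((3 + G) + z) = 1/(3 + G + z))
D(E, U) = U + E*(3 + E) (D(E, U) = E*(3 + E) + U = U + E*(3 + E))
A(c, p) = c + p + 1/(3 + 2*c) (A(c, p) = (c + p) + 1/(3 + c + c) = (c + p) + 1/(3 + 2*c) = c + p + 1/(3 + 2*c))
h(v) = 7/3 + (1 + (3 + 2*v)*(5 + v))/(3*(3 + 2*v)) (h(v) = 7/3 + ((1 + (3 + 2*v)*(v + 5))/(3 + 2*v))/3 = 7/3 + ((1 + (3 + 2*v)*(5 + v))/(3 + 2*v))/3 = 7/3 + (1 + (3 + 2*v)*(5 + v))/(3*(3 + 2*v)))
h(D(-1, N)) - 1*(-39507) = (37 + 2*(2 + (-1)**2 + 3*(-1))**2 + 27*(2 + (-1)**2 + 3*(-1)))/(3*(3 + 2*(2 + (-1)**2 + 3*(-1)))) - 1*(-39507) = (37 + 2*(2 + 1 - 3)**2 + 27*(2 + 1 - 3))/(3*(3 + 2*(2 + 1 - 3))) + 39507 = (37 + 2*0**2 + 27*0)/(3*(3 + 2*0)) + 39507 = (37 + 2*0 + 0)/(3*(3 + 0)) + 39507 = (1/3)*(37 + 0 + 0)/3 + 39507 = (1/3)*(1/3)*37 + 39507 = 37/9 + 39507 = 355600/9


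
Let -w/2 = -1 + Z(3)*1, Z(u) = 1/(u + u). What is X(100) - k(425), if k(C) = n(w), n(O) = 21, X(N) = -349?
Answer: -370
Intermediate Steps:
Z(u) = 1/(2*u)
w = 5/3 (w = -2*(-1 + ((½)/3)*1) = -2*(-1 + ((½)*(⅓))*1) = -2*(-1 + (⅙)*1) = -2*(-1 + ⅙) = -2*(-⅚) = 5/3 ≈ 1.6667)
k(C) = 21
X(100) - k(425) = -349 - 1*21 = -349 - 21 = -370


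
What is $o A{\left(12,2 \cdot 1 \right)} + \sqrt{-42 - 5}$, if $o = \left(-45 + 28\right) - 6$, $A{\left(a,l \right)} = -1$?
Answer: $23 + i \sqrt{47} \approx 23.0 + 6.8557 i$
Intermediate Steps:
$o = -23$ ($o = -17 - 6 = -23$)
$o A{\left(12,2 \cdot 1 \right)} + \sqrt{-42 - 5} = \left(-23\right) \left(-1\right) + \sqrt{-42 - 5} = 23 + \sqrt{-47} = 23 + i \sqrt{47}$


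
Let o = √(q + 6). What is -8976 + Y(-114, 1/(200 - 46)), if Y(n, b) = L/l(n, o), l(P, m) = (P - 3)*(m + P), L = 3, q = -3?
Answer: -1516127146/168909 + √3/506727 ≈ -8976.0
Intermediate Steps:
o = √3 (o = √(-3 + 6) = √3 ≈ 1.7320)
l(P, m) = (-3 + P)*(P + m)
Y(n, b) = 3/(n² - 3*n - 3*√3 + n*√3)
-8976 + Y(-114, 1/(200 - 46)) = -8976 + 3/((-114)² - 3*(-114) - 3*√3 - 114*√3) = -8976 + 3/(12996 + 342 - 3*√3 - 114*√3) = -8976 + 3/(13338 - 117*√3)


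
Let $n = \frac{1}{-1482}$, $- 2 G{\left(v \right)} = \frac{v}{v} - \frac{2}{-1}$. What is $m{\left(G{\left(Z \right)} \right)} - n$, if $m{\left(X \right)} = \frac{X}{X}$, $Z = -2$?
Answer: $\frac{1483}{1482} \approx 1.0007$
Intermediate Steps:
$G{\left(v \right)} = - \frac{3}{2}$ ($G{\left(v \right)} = - \frac{\frac{v}{v} - \frac{2}{-1}}{2} = - \frac{1 - -2}{2} = - \frac{1 + 2}{2} = \left(- \frac{1}{2}\right) 3 = - \frac{3}{2}$)
$m{\left(X \right)} = 1$
$n = - \frac{1}{1482} \approx -0.00067476$
$m{\left(G{\left(Z \right)} \right)} - n = 1 - - \frac{1}{1482} = 1 + \frac{1}{1482} = \frac{1483}{1482}$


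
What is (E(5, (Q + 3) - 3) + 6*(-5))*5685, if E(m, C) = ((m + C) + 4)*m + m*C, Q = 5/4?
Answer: 312675/2 ≈ 1.5634e+5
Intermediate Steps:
Q = 5/4 (Q = 5*(¼) = 5/4 ≈ 1.2500)
E(m, C) = C*m + m*(4 + C + m) (E(m, C) = ((C + m) + 4)*m + C*m = (4 + C + m)*m + C*m = m*(4 + C + m) + C*m = C*m + m*(4 + C + m))
(E(5, (Q + 3) - 3) + 6*(-5))*5685 = (5*(4 + 5 + 2*((5/4 + 3) - 3)) + 6*(-5))*5685 = (5*(4 + 5 + 2*(17/4 - 3)) - 30)*5685 = (5*(4 + 5 + 2*(5/4)) - 30)*5685 = (5*(4 + 5 + 5/2) - 30)*5685 = (5*(23/2) - 30)*5685 = (115/2 - 30)*5685 = (55/2)*5685 = 312675/2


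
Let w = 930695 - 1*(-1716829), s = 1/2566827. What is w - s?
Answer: 6795736086347/2566827 ≈ 2.6475e+6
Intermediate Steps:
s = 1/2566827 ≈ 3.8959e-7
w = 2647524 (w = 930695 + 1716829 = 2647524)
w - s = 2647524 - 1*1/2566827 = 2647524 - 1/2566827 = 6795736086347/2566827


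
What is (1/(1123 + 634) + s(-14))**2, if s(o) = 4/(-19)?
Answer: 49126081/1114424689 ≈ 0.044082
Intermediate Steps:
s(o) = -4/19 (s(o) = 4*(-1/19) = -4/19)
(1/(1123 + 634) + s(-14))**2 = (1/(1123 + 634) - 4/19)**2 = (1/1757 - 4/19)**2 = (-7009/33383)**2 = 49126081/1114424689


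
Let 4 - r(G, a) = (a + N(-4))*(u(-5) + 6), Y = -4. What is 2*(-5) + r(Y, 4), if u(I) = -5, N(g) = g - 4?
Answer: -2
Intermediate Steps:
N(g) = -4 + g
r(G, a) = 12 - a (r(G, a) = 4 - (a + (-4 - 4))*(-5 + 6) = 4 - (a - 8) = 4 - (-8 + a) = 4 + (8 - a) = 12 - a)
2*(-5) + r(Y, 4) = 2*(-5) + (12 - 1*4) = -10 + (12 - 4) = -10 + 8 = -2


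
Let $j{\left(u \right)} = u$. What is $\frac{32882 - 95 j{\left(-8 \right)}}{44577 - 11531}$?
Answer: $\frac{16821}{16523} \approx 1.018$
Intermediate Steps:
$\frac{32882 - 95 j{\left(-8 \right)}}{44577 - 11531} = \frac{32882 - -760}{44577 - 11531} = \frac{32882 + 760}{44577 - 11531} = \frac{33642}{33046} = 33642 \cdot \frac{1}{33046} = \frac{16821}{16523}$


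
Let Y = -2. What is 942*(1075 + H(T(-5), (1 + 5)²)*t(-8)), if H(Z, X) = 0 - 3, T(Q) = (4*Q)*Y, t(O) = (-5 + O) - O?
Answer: 1026780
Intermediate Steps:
t(O) = -5
T(Q) = -8*Q (T(Q) = (4*Q)*(-2) = -8*Q)
H(Z, X) = -3
942*(1075 + H(T(-5), (1 + 5)²)*t(-8)) = 942*(1075 - 3*(-5)) = 942*(1075 + 15) = 942*1090 = 1026780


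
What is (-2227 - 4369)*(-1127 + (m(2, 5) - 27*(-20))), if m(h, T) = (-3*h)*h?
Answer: 3951004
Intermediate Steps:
m(h, T) = -3*h²
(-2227 - 4369)*(-1127 + (m(2, 5) - 27*(-20))) = (-2227 - 4369)*(-1127 + (-3*2² - 27*(-20))) = -6596*(-1127 + (-3*4 + 540)) = -6596*(-1127 + (-12 + 540)) = -6596*(-1127 + 528) = -6596*(-599) = 3951004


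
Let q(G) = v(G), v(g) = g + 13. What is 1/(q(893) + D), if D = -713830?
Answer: -1/712924 ≈ -1.4027e-6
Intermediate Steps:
v(g) = 13 + g
q(G) = 13 + G
1/(q(893) + D) = 1/((13 + 893) - 713830) = 1/(906 - 713830) = 1/(-712924) = -1/712924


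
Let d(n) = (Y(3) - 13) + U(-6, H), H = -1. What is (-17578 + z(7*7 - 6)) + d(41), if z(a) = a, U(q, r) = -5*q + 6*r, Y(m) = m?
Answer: -17521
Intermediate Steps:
d(n) = 14 (d(n) = (3 - 13) + (-5*(-6) + 6*(-1)) = -10 + (30 - 6) = -10 + 24 = 14)
(-17578 + z(7*7 - 6)) + d(41) = (-17578 + (7*7 - 6)) + 14 = (-17578 + (49 - 6)) + 14 = (-17578 + 43) + 14 = -17535 + 14 = -17521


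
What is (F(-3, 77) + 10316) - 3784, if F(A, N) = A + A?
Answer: 6526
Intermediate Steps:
F(A, N) = 2*A
(F(-3, 77) + 10316) - 3784 = (2*(-3) + 10316) - 3784 = (-6 + 10316) - 3784 = 10310 - 3784 = 6526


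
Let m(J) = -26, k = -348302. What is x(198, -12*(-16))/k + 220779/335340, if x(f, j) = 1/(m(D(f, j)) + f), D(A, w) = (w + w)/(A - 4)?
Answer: 122466811417/186014166120 ≈ 0.65837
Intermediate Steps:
D(A, w) = 2*w/(-4 + A) (D(A, w) = (2*w)/(-4 + A) = 2*w/(-4 + A))
x(f, j) = 1/(-26 + f)
x(198, -12*(-16))/k + 220779/335340 = 1/((-26 + 198)*(-348302)) + 220779/335340 = -1/348302/172 + 220779*(1/335340) = (1/172)*(-1/348302) + 8177/12420 = -1/59907944 + 8177/12420 = 122466811417/186014166120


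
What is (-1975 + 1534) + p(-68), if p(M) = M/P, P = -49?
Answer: -21541/49 ≈ -439.61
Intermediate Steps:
p(M) = -M/49 (p(M) = M/(-49) = M*(-1/49) = -M/49)
(-1975 + 1534) + p(-68) = (-1975 + 1534) - 1/49*(-68) = -441 + 68/49 = -21541/49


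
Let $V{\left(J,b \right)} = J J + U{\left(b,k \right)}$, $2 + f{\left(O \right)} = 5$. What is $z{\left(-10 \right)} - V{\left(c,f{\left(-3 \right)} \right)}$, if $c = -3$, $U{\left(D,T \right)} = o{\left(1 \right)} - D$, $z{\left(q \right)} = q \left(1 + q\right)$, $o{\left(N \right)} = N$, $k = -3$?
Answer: $83$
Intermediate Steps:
$f{\left(O \right)} = 3$ ($f{\left(O \right)} = -2 + 5 = 3$)
$U{\left(D,T \right)} = 1 - D$
$V{\left(J,b \right)} = 1 + J^{2} - b$ ($V{\left(J,b \right)} = J J - \left(-1 + b\right) = J^{2} - \left(-1 + b\right) = 1 + J^{2} - b$)
$z{\left(-10 \right)} - V{\left(c,f{\left(-3 \right)} \right)} = - 10 \left(1 - 10\right) - \left(1 + \left(-3\right)^{2} - 3\right) = \left(-10\right) \left(-9\right) - \left(1 + 9 - 3\right) = 90 - 7 = 83$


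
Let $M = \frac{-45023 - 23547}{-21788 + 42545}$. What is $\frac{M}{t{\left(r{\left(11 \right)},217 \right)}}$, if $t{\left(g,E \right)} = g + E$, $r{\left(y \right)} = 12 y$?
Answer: $- \frac{68570}{7244193} \approx -0.0094655$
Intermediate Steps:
$t{\left(g,E \right)} = E + g$
$M = - \frac{68570}{20757} \approx -3.3035$
$\frac{M}{t{\left(r{\left(11 \right)},217 \right)}} = - \frac{68570}{20757 \left(217 + 12 \cdot 11\right)} = - \frac{68570}{20757 \left(217 + 132\right)} = - \frac{68570}{20757 \cdot 349} = \left(- \frac{68570}{20757}\right) \frac{1}{349} = - \frac{68570}{7244193}$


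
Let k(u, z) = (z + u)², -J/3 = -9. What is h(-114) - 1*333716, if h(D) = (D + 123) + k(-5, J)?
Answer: -333223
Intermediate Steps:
J = 27 (J = -3*(-9) = 27)
k(u, z) = (u + z)²
h(D) = 607 + D (h(D) = (D + 123) + (-5 + 27)² = (123 + D) + 22² = (123 + D) + 484 = 607 + D)
h(-114) - 1*333716 = (607 - 114) - 1*333716 = 493 - 333716 = -333223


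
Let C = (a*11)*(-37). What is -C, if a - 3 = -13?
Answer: -4070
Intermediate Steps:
a = -10 (a = 3 - 13 = -10)
C = 4070 (C = -10*11*(-37) = -110*(-37) = 4070)
-C = -1*4070 = -4070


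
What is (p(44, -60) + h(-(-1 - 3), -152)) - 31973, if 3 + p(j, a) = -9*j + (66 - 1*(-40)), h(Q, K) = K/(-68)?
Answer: -548484/17 ≈ -32264.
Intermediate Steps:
h(Q, K) = -K/68 (h(Q, K) = K*(-1/68) = -K/68)
p(j, a) = 103 - 9*j (p(j, a) = -3 + (-9*j + (66 - 1*(-40))) = -3 + (-9*j + (66 + 40)) = -3 + (-9*j + 106) = -3 + (106 - 9*j) = 103 - 9*j)
(p(44, -60) + h(-(-1 - 3), -152)) - 31973 = ((103 - 9*44) - 1/68*(-152)) - 31973 = ((103 - 396) + 38/17) - 31973 = (-293 + 38/17) - 31973 = -4943/17 - 31973 = -548484/17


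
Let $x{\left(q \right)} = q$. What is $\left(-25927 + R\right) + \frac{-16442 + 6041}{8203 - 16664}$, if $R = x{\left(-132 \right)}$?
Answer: $- \frac{220474798}{8461} \approx -26058.0$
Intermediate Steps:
$R = -132$
$\left(-25927 + R\right) + \frac{-16442 + 6041}{8203 - 16664} = \left(-25927 - 132\right) + \frac{-16442 + 6041}{8203 - 16664} = -26059 - \frac{10401}{-8461} = -26059 - - \frac{10401}{8461} = -26059 + \frac{10401}{8461} = - \frac{220474798}{8461}$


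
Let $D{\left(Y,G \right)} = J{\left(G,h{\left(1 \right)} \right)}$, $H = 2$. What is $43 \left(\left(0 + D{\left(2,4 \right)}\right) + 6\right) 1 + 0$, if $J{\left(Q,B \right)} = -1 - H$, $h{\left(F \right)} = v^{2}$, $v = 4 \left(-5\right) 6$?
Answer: $129$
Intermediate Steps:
$v = -120$ ($v = \left(-20\right) 6 = -120$)
$h{\left(F \right)} = 14400$ ($h{\left(F \right)} = \left(-120\right)^{2} = 14400$)
$J{\left(Q,B \right)} = -3$ ($J{\left(Q,B \right)} = -1 - 2 = -3$)
$D{\left(Y,G \right)} = -3$
$43 \left(\left(0 + D{\left(2,4 \right)}\right) + 6\right) 1 + 0 = 43 \left(\left(0 - 3\right) + 6\right) 1 + 0 = 43 \left(-3 + 6\right) 1 + 0 = 43 \cdot 3 \cdot 1 + 0 = 43 \cdot 3 + 0 = 129 + 0 = 129$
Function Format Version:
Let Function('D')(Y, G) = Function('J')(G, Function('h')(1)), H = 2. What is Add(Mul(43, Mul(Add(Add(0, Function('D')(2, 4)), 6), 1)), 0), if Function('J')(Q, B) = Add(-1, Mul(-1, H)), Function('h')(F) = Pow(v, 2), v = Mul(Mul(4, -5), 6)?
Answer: 129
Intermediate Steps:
v = -120 (v = Mul(-20, 6) = -120)
Function('h')(F) = 14400 (Function('h')(F) = Pow(-120, 2) = 14400)
Function('J')(Q, B) = -3 (Function('J')(Q, B) = Add(-1, Mul(-1, 2)) = Add(-1, -2) = -3)
Function('D')(Y, G) = -3
Add(Mul(43, Mul(Add(Add(0, Function('D')(2, 4)), 6), 1)), 0) = Add(Mul(43, Mul(Add(Add(0, -3), 6), 1)), 0) = Add(Mul(43, Mul(Add(-3, 6), 1)), 0) = Add(Mul(43, Mul(3, 1)), 0) = Add(Mul(43, 3), 0) = Add(129, 0) = 129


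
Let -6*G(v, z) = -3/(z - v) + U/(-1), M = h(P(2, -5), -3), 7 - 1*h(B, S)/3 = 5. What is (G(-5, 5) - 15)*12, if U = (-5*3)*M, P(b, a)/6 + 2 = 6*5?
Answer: -1797/5 ≈ -359.40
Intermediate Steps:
P(b, a) = 168 (P(b, a) = -12 + 6*(6*5) = -12 + 6*30 = -12 + 180 = 168)
h(B, S) = 6 (h(B, S) = 21 - 3*5 = 21 - 15 = 6)
M = 6
U = -90 (U = -5*3*6 = -15*6 = -90)
G(v, z) = -15 + 1/(2*(z - v)) (G(v, z) = -(-3/(z - v) - 90/(-1))/6 = -(-3/(z - v) - 90*(-1))/6 = -(-3/(z - v) + 90)/6 = -(90 - 3/(z - v))/6 = -15 + 1/(2*(z - v)))
(G(-5, 5) - 15)*12 = ((-½ - 15*(-5) + 15*5)/(-5 - 1*5) - 15)*12 = ((-½ + 75 + 75)/(-5 - 5) - 15)*12 = ((299/2)/(-10) - 15)*12 = (-⅒*299/2 - 15)*12 = (-299/20 - 15)*12 = -599/20*12 = -1797/5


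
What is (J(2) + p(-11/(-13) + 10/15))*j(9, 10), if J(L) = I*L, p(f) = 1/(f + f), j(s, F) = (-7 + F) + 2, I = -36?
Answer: -42285/118 ≈ -358.35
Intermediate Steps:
j(s, F) = -5 + F
p(f) = 1/(2*f)
J(L) = -36*L
(J(2) + p(-11/(-13) + 10/15))*j(9, 10) = (-36*2 + 1/(2*(-11/(-13) + 10/15)))*(-5 + 10) = (-72 + 1/(2*(-11*(-1/13) + 10*(1/15))))*5 = (-72 + 1/(2*(11/13 + ⅔)))*5 = (-72 + 1/(2*(59/39)))*5 = (-72 + (½)*(39/59))*5 = (-72 + 39/118)*5 = -8457/118*5 = -42285/118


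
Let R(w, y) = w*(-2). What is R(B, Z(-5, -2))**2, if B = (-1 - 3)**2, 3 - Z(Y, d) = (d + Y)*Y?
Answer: 1024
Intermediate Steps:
Z(Y, d) = 3 - Y*(Y + d) (Z(Y, d) = 3 - (d + Y)*Y = 3 - (Y + d)*Y = 3 - Y*(Y + d))
B = 16 (B = (-4)**2 = 16)
R(w, y) = -2*w
R(B, Z(-5, -2))**2 = (-2*16)**2 = (-32)**2 = 1024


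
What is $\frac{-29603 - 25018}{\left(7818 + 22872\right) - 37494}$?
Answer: $\frac{289}{36} \approx 8.0278$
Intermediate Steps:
$\frac{-29603 - 25018}{\left(7818 + 22872\right) - 37494} = - \frac{54621}{30690 - 37494} = - \frac{54621}{-6804} = \left(-54621\right) \left(- \frac{1}{6804}\right) = \frac{289}{36}$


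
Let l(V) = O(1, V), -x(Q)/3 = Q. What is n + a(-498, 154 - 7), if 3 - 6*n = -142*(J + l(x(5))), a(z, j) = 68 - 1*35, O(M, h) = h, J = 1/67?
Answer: -129101/402 ≈ -321.15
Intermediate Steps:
x(Q) = -3*Q
J = 1/67 ≈ 0.014925
l(V) = V
a(z, j) = 33 (a(z, j) = 68 - 35 = 33)
n = -142367/402 (n = ½ - (-71)*(1/67 - 3*5)/3 = ½ - (-71)*(1/67 - 15)/3 = ½ - (-71)*(-1004)/(3*67) = ½ - ⅙*142568/67 = ½ - 71284/201 = -142367/402 ≈ -354.15)
n + a(-498, 154 - 7) = -142367/402 + 33 = -129101/402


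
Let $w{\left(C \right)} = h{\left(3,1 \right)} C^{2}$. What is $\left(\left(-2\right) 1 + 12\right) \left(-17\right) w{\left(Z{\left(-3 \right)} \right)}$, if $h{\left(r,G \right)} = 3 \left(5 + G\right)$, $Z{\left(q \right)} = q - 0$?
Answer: $-27540$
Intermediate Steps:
$Z{\left(q \right)} = q$ ($Z{\left(q \right)} = q + 0 = q$)
$h{\left(r,G \right)} = 15 + 3 G$
$w{\left(C \right)} = 18 C^{2}$ ($w{\left(C \right)} = \left(15 + 3 \cdot 1\right) C^{2} = \left(15 + 3\right) C^{2} = 18 C^{2}$)
$\left(\left(-2\right) 1 + 12\right) \left(-17\right) w{\left(Z{\left(-3 \right)} \right)} = \left(\left(-2\right) 1 + 12\right) \left(-17\right) 18 \left(-3\right)^{2} = \left(-2 + 12\right) \left(-17\right) 18 \cdot 9 = 10 \left(-17\right) 162 = \left(-170\right) 162 = -27540$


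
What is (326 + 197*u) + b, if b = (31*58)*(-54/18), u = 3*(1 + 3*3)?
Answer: 842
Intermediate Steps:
u = 30 (u = 3*(1 + 9) = 3*10 = 30)
b = -5394 (b = 1798*(-54*1/18) = 1798*(-3) = -5394)
(326 + 197*u) + b = (326 + 197*30) - 5394 = (326 + 5910) - 5394 = 6236 - 5394 = 842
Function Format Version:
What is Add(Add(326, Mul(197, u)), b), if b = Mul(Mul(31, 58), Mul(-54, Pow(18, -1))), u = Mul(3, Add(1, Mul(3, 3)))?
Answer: 842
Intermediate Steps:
u = 30 (u = Mul(3, Add(1, 9)) = Mul(3, 10) = 30)
b = -5394 (b = Mul(1798, Mul(-54, Rational(1, 18))) = Mul(1798, -3) = -5394)
Add(Add(326, Mul(197, u)), b) = Add(Add(326, Mul(197, 30)), -5394) = Add(Add(326, 5910), -5394) = Add(6236, -5394) = 842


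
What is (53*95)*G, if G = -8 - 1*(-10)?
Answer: 10070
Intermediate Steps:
G = 2 (G = -8 + 10 = 2)
(53*95)*G = (53*95)*2 = 5035*2 = 10070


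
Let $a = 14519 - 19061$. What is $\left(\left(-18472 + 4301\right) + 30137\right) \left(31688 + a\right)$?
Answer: $433413036$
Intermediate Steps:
$a = -4542$
$\left(\left(-18472 + 4301\right) + 30137\right) \left(31688 + a\right) = \left(\left(-18472 + 4301\right) + 30137\right) \left(31688 - 4542\right) = \left(-14171 + 30137\right) 27146 = 15966 \cdot 27146 = 433413036$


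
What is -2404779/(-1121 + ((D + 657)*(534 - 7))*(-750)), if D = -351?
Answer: 2404779/120947621 ≈ 0.019883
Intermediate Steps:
-2404779/(-1121 + ((D + 657)*(534 - 7))*(-750)) = -2404779/(-1121 + ((-351 + 657)*(534 - 7))*(-750)) = -2404779/(-1121 + (306*527)*(-750)) = -2404779/(-1121 + 161262*(-750)) = -2404779/(-1121 - 120946500) = -2404779/(-120947621) = -2404779*(-1/120947621) = 2404779/120947621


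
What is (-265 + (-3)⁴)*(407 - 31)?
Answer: -69184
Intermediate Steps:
(-265 + (-3)⁴)*(407 - 31) = (-265 + 81)*376 = -184*376 = -69184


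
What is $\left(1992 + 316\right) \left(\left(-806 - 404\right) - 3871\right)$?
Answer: $-11726948$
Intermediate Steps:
$\left(1992 + 316\right) \left(\left(-806 - 404\right) - 3871\right) = 2308 \left(\left(-806 - 404\right) - 3871\right) = 2308 \left(-1210 - 3871\right) = 2308 \left(-5081\right) = -11726948$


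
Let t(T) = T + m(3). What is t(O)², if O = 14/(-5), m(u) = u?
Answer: 1/25 ≈ 0.040000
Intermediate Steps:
O = -14/5 (O = 14*(-⅕) = -14/5 ≈ -2.8000)
t(T) = 3 + T (t(T) = T + 3 = 3 + T)
t(O)² = (3 - 14/5)² = (⅕)² = 1/25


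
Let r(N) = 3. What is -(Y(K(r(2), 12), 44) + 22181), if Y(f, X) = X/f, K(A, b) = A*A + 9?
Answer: -199651/9 ≈ -22183.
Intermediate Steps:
K(A, b) = 9 + A**2 (K(A, b) = A**2 + 9 = 9 + A**2)
-(Y(K(r(2), 12), 44) + 22181) = -(44/(9 + 3**2) + 22181) = -(44/(9 + 9) + 22181) = -(44/18 + 22181) = -(44*(1/18) + 22181) = -(22/9 + 22181) = -1*199651/9 = -199651/9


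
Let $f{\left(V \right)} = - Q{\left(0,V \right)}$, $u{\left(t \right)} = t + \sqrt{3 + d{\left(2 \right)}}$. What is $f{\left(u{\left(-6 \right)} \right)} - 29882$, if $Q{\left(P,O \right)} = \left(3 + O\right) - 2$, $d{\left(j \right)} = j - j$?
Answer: $-29877 - \sqrt{3} \approx -29879.0$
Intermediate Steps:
$d{\left(j \right)} = 0$
$Q{\left(P,O \right)} = 1 + O$
$u{\left(t \right)} = t + \sqrt{3}$ ($u{\left(t \right)} = t + \sqrt{3 + 0} = t + \sqrt{3}$)
$f{\left(V \right)} = -1 - V$ ($f{\left(V \right)} = - (1 + V) = -1 - V$)
$f{\left(u{\left(-6 \right)} \right)} - 29882 = \left(-1 - \left(-6 + \sqrt{3}\right)\right) - 29882 = \left(-1 + \left(6 - \sqrt{3}\right)\right) - 29882 = \left(5 - \sqrt{3}\right) - 29882 = -29877 - \sqrt{3}$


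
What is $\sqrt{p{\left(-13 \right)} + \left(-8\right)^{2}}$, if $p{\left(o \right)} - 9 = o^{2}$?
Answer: $11 \sqrt{2} \approx 15.556$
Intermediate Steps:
$p{\left(o \right)} = 9 + o^{2}$
$\sqrt{p{\left(-13 \right)} + \left(-8\right)^{2}} = \sqrt{\left(9 + \left(-13\right)^{2}\right) + \left(-8\right)^{2}} = \sqrt{\left(9 + 169\right) + 64} = \sqrt{178 + 64} = \sqrt{242} = 11 \sqrt{2}$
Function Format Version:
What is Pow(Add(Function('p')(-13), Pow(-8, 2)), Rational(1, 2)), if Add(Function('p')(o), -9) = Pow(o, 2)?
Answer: Mul(11, Pow(2, Rational(1, 2))) ≈ 15.556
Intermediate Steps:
Function('p')(o) = Add(9, Pow(o, 2))
Pow(Add(Function('p')(-13), Pow(-8, 2)), Rational(1, 2)) = Pow(Add(Add(9, Pow(-13, 2)), Pow(-8, 2)), Rational(1, 2)) = Pow(Add(Add(9, 169), 64), Rational(1, 2)) = Pow(Add(178, 64), Rational(1, 2)) = Pow(242, Rational(1, 2)) = Mul(11, Pow(2, Rational(1, 2)))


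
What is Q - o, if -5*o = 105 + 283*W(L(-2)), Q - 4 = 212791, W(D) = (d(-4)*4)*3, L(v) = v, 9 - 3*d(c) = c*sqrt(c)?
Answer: 1074268/5 + 9056*I/5 ≈ 2.1485e+5 + 1811.2*I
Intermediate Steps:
d(c) = 3 - c**(3/2)/3 (d(c) = 3 - c*sqrt(c)/3 = 3 - c**(3/2)/3)
W(D) = 36 + 32*I (W(D) = ((3 - (-8)*I/3)*4)*3 = ((3 + 8*I/3)*4)*3 = (12 + 32*I/3)*3 = 36 + 32*I)
Q = 212795 (Q = 4 + 212791 = 212795)
o = -10293/5 - 9056*I/5 (o = -(105 + 283*(36 + 32*I))/5 = -(105 + (10188 + 9056*I))/5 = -(10293 + 9056*I)/5 = -10293/5 - 9056*I/5 ≈ -2058.6 - 1811.2*I)
Q - o = 212795 - (-10293/5 - 9056*I/5) = 212795 + (10293/5 + 9056*I/5) = 1074268/5 + 9056*I/5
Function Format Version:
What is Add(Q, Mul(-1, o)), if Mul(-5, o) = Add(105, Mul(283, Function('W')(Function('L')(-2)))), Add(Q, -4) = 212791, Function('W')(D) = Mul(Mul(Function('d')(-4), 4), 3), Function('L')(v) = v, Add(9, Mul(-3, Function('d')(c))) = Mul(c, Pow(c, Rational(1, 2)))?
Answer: Add(Rational(1074268, 5), Mul(Rational(9056, 5), I)) ≈ Add(2.1485e+5, Mul(1811.2, I))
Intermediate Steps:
Function('d')(c) = Add(3, Mul(Rational(-1, 3), Pow(c, Rational(3, 2)))) (Function('d')(c) = Add(3, Mul(Rational(-1, 3), Mul(c, Pow(c, Rational(1, 2))))) = Add(3, Mul(Rational(-1, 3), Pow(c, Rational(3, 2)))))
Function('W')(D) = Add(36, Mul(32, I)) (Function('W')(D) = Mul(Mul(Add(3, Mul(Rational(-1, 3), Pow(-4, Rational(3, 2)))), 4), 3) = Mul(Mul(Add(3, Mul(Rational(-1, 3), Mul(-8, I))), 4), 3) = Mul(Mul(Add(3, Mul(Rational(8, 3), I)), 4), 3) = Mul(Add(12, Mul(Rational(32, 3), I)), 3) = Add(36, Mul(32, I)))
Q = 212795 (Q = Add(4, 212791) = 212795)
o = Add(Rational(-10293, 5), Mul(Rational(-9056, 5), I)) (o = Mul(Rational(-1, 5), Add(105, Mul(283, Add(36, Mul(32, I))))) = Mul(Rational(-1, 5), Add(105, Add(10188, Mul(9056, I)))) = Mul(Rational(-1, 5), Add(10293, Mul(9056, I))) = Add(Rational(-10293, 5), Mul(Rational(-9056, 5), I)) ≈ Add(-2058.6, Mul(-1811.2, I)))
Add(Q, Mul(-1, o)) = Add(212795, Mul(-1, Add(Rational(-10293, 5), Mul(Rational(-9056, 5), I)))) = Add(212795, Add(Rational(10293, 5), Mul(Rational(9056, 5), I))) = Add(Rational(1074268, 5), Mul(Rational(9056, 5), I))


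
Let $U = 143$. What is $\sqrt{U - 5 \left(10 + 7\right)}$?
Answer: $\sqrt{58} \approx 7.6158$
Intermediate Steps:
$\sqrt{U - 5 \left(10 + 7\right)} = \sqrt{143 - 5 \left(10 + 7\right)} = \sqrt{143 - 85} = \sqrt{58}$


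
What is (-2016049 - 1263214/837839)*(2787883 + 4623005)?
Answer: -12517921686876546600/837839 ≈ -1.4941e+13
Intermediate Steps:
(-2016049 - 1263214/837839)*(2787883 + 4623005) = (-2016049 - 1263214*1/837839)*7410888 = (-2016049 - 1263214/837839)*7410888 = -1689125741325/837839*7410888 = -12517921686876546600/837839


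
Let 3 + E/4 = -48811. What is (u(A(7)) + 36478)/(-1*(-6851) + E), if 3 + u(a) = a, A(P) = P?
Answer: -36482/188405 ≈ -0.19364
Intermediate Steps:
u(a) = -3 + a
E = -195256 (E = -12 + 4*(-48811) = -12 - 195244 = -195256)
(u(A(7)) + 36478)/(-1*(-6851) + E) = ((-3 + 7) + 36478)/(-1*(-6851) - 195256) = (4 + 36478)/(6851 - 195256) = 36482/(-188405) = 36482*(-1/188405) = -36482/188405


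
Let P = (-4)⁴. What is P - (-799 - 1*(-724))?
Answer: 331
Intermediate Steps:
P = 256
P - (-799 - 1*(-724)) = 256 - (-799 - 1*(-724)) = 256 - (-799 + 724) = 256 - 1*(-75) = 256 + 75 = 331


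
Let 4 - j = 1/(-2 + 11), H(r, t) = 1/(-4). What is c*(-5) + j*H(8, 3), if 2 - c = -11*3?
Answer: -6335/36 ≈ -175.97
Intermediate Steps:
H(r, t) = -¼
c = 35 (c = 2 - (-11)*3 = 2 - 1*(-33) = 2 + 33 = 35)
j = 35/9 (j = 4 - 1/(-2 + 11) = 4 - 1/9 = 4 - 1*⅑ = 4 - ⅑ = 35/9 ≈ 3.8889)
c*(-5) + j*H(8, 3) = 35*(-5) + (35/9)*(-¼) = -175 - 35/36 = -6335/36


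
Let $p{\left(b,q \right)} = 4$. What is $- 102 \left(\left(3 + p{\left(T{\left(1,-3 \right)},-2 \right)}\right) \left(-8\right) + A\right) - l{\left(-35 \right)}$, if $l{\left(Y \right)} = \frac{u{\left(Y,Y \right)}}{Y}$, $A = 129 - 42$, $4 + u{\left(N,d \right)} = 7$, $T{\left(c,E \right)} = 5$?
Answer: $- \frac{110667}{35} \approx -3161.9$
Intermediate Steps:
$u{\left(N,d \right)} = 3$ ($u{\left(N,d \right)} = -4 + 7 = 3$)
$A = 87$ ($A = 129 - 42 = 87$)
$l{\left(Y \right)} = \frac{3}{Y}$
$- 102 \left(\left(3 + p{\left(T{\left(1,-3 \right)},-2 \right)}\right) \left(-8\right) + A\right) - l{\left(-35 \right)} = - 102 \left(\left(3 + 4\right) \left(-8\right) + 87\right) - \frac{3}{-35} = - 102 \left(7 \left(-8\right) + 87\right) - 3 \left(- \frac{1}{35}\right) = - 102 \left(-56 + 87\right) - - \frac{3}{35} = \left(-102\right) 31 + \frac{3}{35} = -3162 + \frac{3}{35} = - \frac{110667}{35}$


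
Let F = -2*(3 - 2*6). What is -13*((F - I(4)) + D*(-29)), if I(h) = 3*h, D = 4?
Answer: 1430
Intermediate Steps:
F = 18 (F = -2*(3 - 12) = -2*(-9) = 18)
-13*((F - I(4)) + D*(-29)) = -13*((18 - 3*4) + 4*(-29)) = -13*((18 - 1*12) - 116) = -13*((18 - 12) - 116) = -13*(6 - 116) = -13*(-110) = 1430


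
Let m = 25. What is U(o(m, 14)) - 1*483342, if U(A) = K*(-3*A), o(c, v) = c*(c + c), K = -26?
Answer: -385842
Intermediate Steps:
o(c, v) = 2*c² (o(c, v) = c*(2*c) = 2*c²)
U(A) = 78*A (U(A) = -(-78)*A = 78*A)
U(o(m, 14)) - 1*483342 = 78*(2*25²) - 1*483342 = 78*(2*625) - 483342 = 78*1250 - 483342 = 97500 - 483342 = -385842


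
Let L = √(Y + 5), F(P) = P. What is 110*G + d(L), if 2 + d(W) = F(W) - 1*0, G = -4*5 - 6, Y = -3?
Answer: -2862 + √2 ≈ -2860.6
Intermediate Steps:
G = -26 (G = -20 - 6 = -26)
L = √2 (L = √(-3 + 5) = √2 ≈ 1.4142)
d(W) = -2 + W (d(W) = -2 + (W - 1*0) = -2 + (W + 0) = -2 + W)
110*G + d(L) = 110*(-26) + (-2 + √2) = -2860 + (-2 + √2) = -2862 + √2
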